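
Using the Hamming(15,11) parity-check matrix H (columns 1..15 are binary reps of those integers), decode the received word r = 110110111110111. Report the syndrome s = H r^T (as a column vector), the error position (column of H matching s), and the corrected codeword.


s = (1, 0, 0, 1)^T, error position = 9, corrected codeword c = 110110110110111

Compute s = H r^T mod 2 one row at a time:
  s_1 = 1 + 1 + 1 + 1 + 0 + 1 + 1 + 1 = 7 ≡ 1 (mod 2).
  s_2 = 1 + 1 + 0 + 1 + 0 + 1 + 1 + 1 = 6 ≡ 0 (mod 2).
  s_3 = 1 + 0 + 0 + 1 + 1 + 1 + 1 + 1 = 6 ≡ 0 (mod 2).
  s_4 = 1 + 0 + 1 + 1 + 1 + 1 + 1 + 1 = 7 ≡ 1 (mod 2).
s = (1, 0, 0, 1)^T — this equals column 9 of H (binary 1001), so error is at position 9.
Correct: flip bit 9 of r = 110110111110111 to get c = 110110110110111.


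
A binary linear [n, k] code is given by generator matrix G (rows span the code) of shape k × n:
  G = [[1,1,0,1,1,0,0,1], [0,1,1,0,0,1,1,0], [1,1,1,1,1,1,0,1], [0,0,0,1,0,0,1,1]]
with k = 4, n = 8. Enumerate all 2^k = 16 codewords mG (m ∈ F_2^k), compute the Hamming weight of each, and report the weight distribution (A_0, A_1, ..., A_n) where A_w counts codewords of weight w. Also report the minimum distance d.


Weight distribution: A_0 = 1, A_2 = 3, A_3 = 2, A_4 = 3, A_5 = 4, A_6 = 1, A_7 = 2. Minimum distance d = 2.

Enumerate all 2^4 = 16 messages m ∈ F_2^4.
For each, compute codeword c = mG in F_2^8, then tally its weight.
  m = 0000 → c = 00000000, weight = 0.
  m = 1000 → c = 11011001, weight = 5.
  m = 0100 → c = 01100110, weight = 4.
  m = 1100 → c = 10111111, weight = 7.
  m = 0010 → c = 11111101, weight = 7.
  m = 1010 → c = 00100100, weight = 2.
  m = 0110 → c = 10011011, weight = 5.
  m = 1110 → c = 01000010, weight = 2.
  m = 0001 → c = 00010011, weight = 3.
  m = 1001 → c = 11001010, weight = 4.
  m = 0101 → c = 01110101, weight = 5.
  m = 1101 → c = 10101100, weight = 4.
  m = 0011 → c = 11101110, weight = 6.
  m = 1011 → c = 00110111, weight = 5.
  m = 0111 → c = 10001000, weight = 2.
  m = 1111 → c = 01010001, weight = 3.
Tally weights:
  weight 0: 1 codewords.
  weight 2: 3 codewords.
  weight 3: 2 codewords.
  weight 4: 3 codewords.
  weight 5: 4 codewords.
  weight 6: 1 codewords.
  weight 7: 2 codewords.
Minimum distance d = smallest w > 0 with A_w > 0 = 2.
Sanity: Σ A_w = 16 = 2^4 = 16 ✓.


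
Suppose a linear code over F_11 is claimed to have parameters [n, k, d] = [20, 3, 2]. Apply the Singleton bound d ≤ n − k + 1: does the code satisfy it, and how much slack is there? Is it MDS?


Singleton RHS = n − k + 1 = 18, slack = 16, bound satisfied, not MDS.

Singleton bound: d ≤ n − k + 1.
Here n = 20, k = 3, so n − k + 1 = 18.
Given d = 2, check d ≤ 18: YES.
Slack = (n − k + 1) − d = 16.
The code is NOT MDS (slack = 16 > 0).
Description: the claimed parameters are [20, 3, 2]_11; such a code would be non-MDS.


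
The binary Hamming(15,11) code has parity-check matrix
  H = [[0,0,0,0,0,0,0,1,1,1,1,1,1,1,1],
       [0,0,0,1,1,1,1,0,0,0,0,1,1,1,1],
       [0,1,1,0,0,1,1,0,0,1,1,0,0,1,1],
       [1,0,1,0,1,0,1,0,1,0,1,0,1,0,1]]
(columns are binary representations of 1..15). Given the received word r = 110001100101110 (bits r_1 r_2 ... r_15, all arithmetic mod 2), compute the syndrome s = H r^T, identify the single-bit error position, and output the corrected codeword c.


s = (0, 1, 1, 1)^T, error position = 7, corrected codeword c = 110001000101110

Compute s = H r^T mod 2 one row at a time:
  s_1 = 0 + 0 + 1 + 0 + 1 + 1 + 1 + 0 = 4 ≡ 0 (mod 2).
  s_2 = 0 + 0 + 1 + 1 + 1 + 1 + 1 + 0 = 5 ≡ 1 (mod 2).
  s_3 = 1 + 0 + 1 + 1 + 1 + 0 + 1 + 0 = 5 ≡ 1 (mod 2).
  s_4 = 1 + 0 + 0 + 1 + 0 + 0 + 1 + 0 = 3 ≡ 1 (mod 2).
s = (0, 1, 1, 1)^T — this equals column 7 of H (binary 0111), so error is at position 7.
Correct: flip bit 7 of r = 110001100101110 to get c = 110001000101110.


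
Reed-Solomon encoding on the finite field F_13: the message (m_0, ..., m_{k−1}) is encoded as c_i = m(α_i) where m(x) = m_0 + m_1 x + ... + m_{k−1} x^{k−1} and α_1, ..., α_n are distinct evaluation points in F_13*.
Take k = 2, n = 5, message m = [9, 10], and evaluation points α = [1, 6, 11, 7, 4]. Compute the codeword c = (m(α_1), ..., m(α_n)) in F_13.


c = [6, 4, 2, 1, 10]

Message polynomial: m(x) = 9 + 10·x (mod 13).
For each evaluation point α_i, compute m(α_i) mod 13:
  α_1 = 1: Horner steps 10 → 6, so m(1) = 6.
  α_2 = 6: Horner steps 10 → 4, so m(6) = 4.
  α_3 = 11: Horner steps 10 → 2, so m(11) = 2.
  α_4 = 7: Horner steps 10 → 1, so m(7) = 1.
  α_5 = 4: Horner steps 10 → 10, so m(4) = 10.
Codeword c = [6, 4, 2, 1, 10] ∈ F_13^5.


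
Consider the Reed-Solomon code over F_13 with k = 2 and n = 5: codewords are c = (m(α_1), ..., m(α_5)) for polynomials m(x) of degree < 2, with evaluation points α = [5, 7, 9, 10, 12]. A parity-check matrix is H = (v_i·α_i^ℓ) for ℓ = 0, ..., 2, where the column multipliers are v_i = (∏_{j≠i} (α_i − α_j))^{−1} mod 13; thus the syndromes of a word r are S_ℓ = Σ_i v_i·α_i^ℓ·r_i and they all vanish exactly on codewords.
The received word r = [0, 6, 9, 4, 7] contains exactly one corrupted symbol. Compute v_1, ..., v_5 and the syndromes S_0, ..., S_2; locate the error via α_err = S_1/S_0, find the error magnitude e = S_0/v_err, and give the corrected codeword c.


S = (7, 9, 6), error at position 1, error magnitude e = 10, c = [3, 6, 9, 4, 7].

Step 1: column multipliers v_i = (∏_{j≠i}(α_i − α_j))^{−1} mod 13.
  i = 1 (α = 5): (5−7)(5−9)(5−10)(5−12) = (−2)·(−4)·(−5)·(−7) = 280 ≡ 7, so v_1 = 7^{−1} = 2 (mod 13).
  i = 2 (α = 7): (7−5)(7−9)(7−10)(7−12) = 2·(−2)·(−3)·(−5) = −60 ≡ 5, so v_2 = 5^{−1} = 8 (mod 13).
  i = 3 (α = 9): (9−5)(9−7)(9−10)(9−12) = 4·2·(−1)·(−3) = 24 ≡ 11, so v_3 = 11^{−1} = 6 (mod 13).
  i = 4 (α = 10): (10−5)(10−7)(10−9)(10−12) = 5·3·1·(−2) = −30 ≡ 9, so v_4 = 9^{−1} = 3 (mod 13).
  i = 5 (α = 12): (12−5)(12−7)(12−9)(12−10) = 7·5·3·2 = 210 ≡ 2, so v_5 = 2^{−1} = 7 (mod 13).
  v = [2, 8, 6, 3, 7].
Step 2: syndromes of r = [0, 6, 9, 4, 7] (all sums mod 13).
  S_0 = Σ v_i r_i = 2·0 + 8·6 + 6·9 + 3·4 + 7·7 = 163 ≡ 7.
  S_1 = Σ v_i α_i r_i = 2·5·0 + 8·7·6 + 6·9·9 + 3·10·4 + 7·12·7 = 1530 ≡ 9.
  α_i^2 mod 13 = [12, 10, 3, 9, 1].
  S_2 = Σ v_i α_i^2 r_i = 2·12·0 + 8·10·6 + 6·3·9 + 3·9·4 + 7·1·7 = 799 ≡ 6.
  S = (7, 9, 6) ≠ 0, so r is not a codeword (an error is present).
Step 3: locate the error. For a single error e at position i, S_ℓ = v_i·e·α_i^ℓ, so α_err = S_1/S_0.
  S_0^{−1} = 7^{−1} = 2 (mod 13), so α_err = 9·2 = 18 ≡ 5 = α_1. Error position i = 1.
  Consistency check: S_2/S_1 = 6·3 = 18 ≡ 5 = α_err ✓ (single-error assumption holds).
Step 4: error magnitude e = S_0/v_1 = S_0·∏_{j≠1}(α_1 − α_j) = 7·7 = 49 ≡ 10 (mod 13).
Step 5: correct position 1: c_1 = r_1 − e = 0 − 10 ≡ 3 (mod 13). Hence c = [3, 6, 9, 4, 7].
  Check: interpolating c through the α_i gives m(x) = 2 + 8·x (degree < 2) with m(α_i) = c_i for every i, so c is indeed a codeword.


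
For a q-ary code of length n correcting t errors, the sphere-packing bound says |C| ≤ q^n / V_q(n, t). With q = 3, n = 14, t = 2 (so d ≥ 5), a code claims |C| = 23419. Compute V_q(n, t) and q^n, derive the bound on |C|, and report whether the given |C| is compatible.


V_q(n, t) = 393, q^n = 4782969, Hamming bound = 12170, |C| = 23419 > bound (violated).

Step 1: Compute V_q(n, t) = Σ_{j=0}^2 C(n, j) (q−1)^j.
  j = 0: C(14,0)·(2)^0 = 1·1 = 1.
  j = 1: C(14,1)·(2)^1 = 14·2 = 28.
  j = 2: C(14,2)·(2)^2 = 91·4 = 364.
  V_q(n, t) = 1 + 28 + 364 = 393.
Step 2: q^n = 3^14 = 4782969.
Step 3: Hamming bound ⌊q^n / V_q(n,t)⌋ = ⌊4782969/393⌋ = 12170.
Step 4: Compare |C| = 23419 to 12170: violated.
The claimed |C| lies above the Hamming bound, so no 3-ary code of length 14 with d ≥ 5 can have 23419 codewords.


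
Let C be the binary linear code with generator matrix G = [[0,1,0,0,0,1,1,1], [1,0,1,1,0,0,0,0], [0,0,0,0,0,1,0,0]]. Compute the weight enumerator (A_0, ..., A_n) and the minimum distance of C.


Weight distribution: A_0 = 1, A_1 = 1, A_3 = 2, A_4 = 2, A_6 = 1, A_7 = 1. Minimum distance d = 1.

Enumerate all 2^3 = 8 messages m ∈ F_2^3.
For each, compute codeword c = mG in F_2^8, then tally its weight.
  m = 000 → c = 00000000, weight = 0.
  m = 100 → c = 01000111, weight = 4.
  m = 010 → c = 10110000, weight = 3.
  m = 110 → c = 11110111, weight = 7.
  m = 001 → c = 00000100, weight = 1.
  m = 101 → c = 01000011, weight = 3.
  m = 011 → c = 10110100, weight = 4.
  m = 111 → c = 11110011, weight = 6.
Tally weights:
  weight 0: 1 codewords.
  weight 1: 1 codewords.
  weight 3: 2 codewords.
  weight 4: 2 codewords.
  weight 6: 1 codewords.
  weight 7: 1 codewords.
Minimum distance d = smallest w > 0 with A_w > 0 = 1.
Sanity: Σ A_w = 8 = 2^3 = 8 ✓.


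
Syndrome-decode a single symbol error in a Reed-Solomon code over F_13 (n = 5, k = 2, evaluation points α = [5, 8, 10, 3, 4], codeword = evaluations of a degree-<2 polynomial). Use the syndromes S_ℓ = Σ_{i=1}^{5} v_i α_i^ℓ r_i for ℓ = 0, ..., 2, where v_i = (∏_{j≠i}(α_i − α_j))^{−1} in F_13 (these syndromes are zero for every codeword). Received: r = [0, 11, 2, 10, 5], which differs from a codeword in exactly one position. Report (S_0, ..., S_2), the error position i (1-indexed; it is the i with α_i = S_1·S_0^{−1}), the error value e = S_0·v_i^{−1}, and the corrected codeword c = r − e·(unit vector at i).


S = (10, 9, 12), error at position 3, error magnitude e = 1, c = [0, 11, 1, 10, 5].

Step 1: column multipliers v_i = (∏_{j≠i}(α_i − α_j))^{−1} mod 13.
  i = 1 (α = 5): (5−8)(5−10)(5−3)(5−4) = (−3)·(−5)·2·1 = 30 ≡ 4, so v_1 = 4^{−1} = 10 (mod 13).
  i = 2 (α = 8): (8−5)(8−10)(8−3)(8−4) = 3·(−2)·5·4 = −120 ≡ 10, so v_2 = 10^{−1} = 4 (mod 13).
  i = 3 (α = 10): (10−5)(10−8)(10−3)(10−4) = 5·2·7·6 = 420 ≡ 4, so v_3 = 4^{−1} = 10 (mod 13).
  i = 4 (α = 3): (3−5)(3−8)(3−10)(3−4) = (−2)·(−5)·(−7)·(−1) = 70 ≡ 5, so v_4 = 5^{−1} = 8 (mod 13).
  i = 5 (α = 4): (4−5)(4−8)(4−10)(4−3) = (−1)·(−4)·(−6)·1 = −24 ≡ 2, so v_5 = 2^{−1} = 7 (mod 13).
  v = [10, 4, 10, 8, 7].
Step 2: syndromes of r = [0, 11, 2, 10, 5] (all sums mod 13).
  S_0 = Σ v_i r_i = 10·0 + 4·11 + 10·2 + 8·10 + 7·5 = 179 ≡ 10.
  S_1 = Σ v_i α_i r_i = 10·5·0 + 4·8·11 + 10·10·2 + 8·3·10 + 7·4·5 = 932 ≡ 9.
  α_i^2 mod 13 = [12, 12, 9, 9, 3].
  S_2 = Σ v_i α_i^2 r_i = 10·12·0 + 4·12·11 + 10·9·2 + 8·9·10 + 7·3·5 = 1533 ≡ 12.
  S = (10, 9, 12) ≠ 0, so r is not a codeword (an error is present).
Step 3: locate the error. For a single error e at position i, S_ℓ = v_i·e·α_i^ℓ, so α_err = S_1/S_0.
  S_0^{−1} = 10^{−1} = 4 (mod 13), so α_err = 9·4 = 36 ≡ 10 = α_3. Error position i = 3.
  Consistency check: S_2/S_1 = 12·3 = 36 ≡ 10 = α_err ✓ (single-error assumption holds).
Step 4: error magnitude e = S_0/v_3 = S_0·∏_{j≠3}(α_3 − α_j) = 10·4 = 40 ≡ 1 (mod 13).
Step 5: correct position 3: c_3 = r_3 − e = 2 − 1 ≡ 1 (mod 13). Hence c = [0, 11, 1, 10, 5].
  Check: interpolating c through the α_i gives m(x) = 12 + 8·x (degree < 2) with m(α_i) = c_i for every i, so c is indeed a codeword.


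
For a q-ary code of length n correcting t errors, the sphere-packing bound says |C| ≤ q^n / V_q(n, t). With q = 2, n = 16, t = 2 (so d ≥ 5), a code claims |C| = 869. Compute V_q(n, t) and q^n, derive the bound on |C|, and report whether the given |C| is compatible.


V_q(n, t) = 137, q^n = 65536, Hamming bound = 478, |C| = 869 > bound (violated).

Step 1: Compute V_q(n, t) = Σ_{j=0}^2 C(n, j) (q−1)^j.
  j = 0: C(16,0)·(1)^0 = 1·1 = 1.
  j = 1: C(16,1)·(1)^1 = 16·1 = 16.
  j = 2: C(16,2)·(1)^2 = 120·1 = 120.
  V_q(n, t) = 1 + 16 + 120 = 137.
Step 2: q^n = 2^16 = 65536.
Step 3: Hamming bound ⌊q^n / V_q(n,t)⌋ = ⌊65536/137⌋ = 478.
Step 4: Compare |C| = 869 to 478: violated.
The claimed |C| lies above the Hamming bound, so no 2-ary code of length 16 with d ≥ 5 can have 869 codewords.


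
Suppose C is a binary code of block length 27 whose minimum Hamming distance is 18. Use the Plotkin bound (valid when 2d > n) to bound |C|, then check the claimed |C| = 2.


Plotkin bound M ≤ 4; given |C| = 2 ≤ bound (satisfied).

Check applicability: 2d = 36, n = 27.
2d − n = 9 > 0, so Plotkin applies.
Compute d/(2d−n) = 18/9 ≈ 2.0000.
⌊d/(2d−n)⌋ = 2.
Plotkin bound: M ≤ 2·2 = 4.
Given |C| = 2, check: satisfied.
This |C| is below the Plotkin bound.


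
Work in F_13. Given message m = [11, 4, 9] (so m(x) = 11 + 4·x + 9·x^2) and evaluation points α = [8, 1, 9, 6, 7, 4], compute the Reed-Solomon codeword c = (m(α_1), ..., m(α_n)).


c = [8, 11, 9, 8, 12, 2]

Message polynomial: m(x) = 11 + 4·x + 9·x^2 (mod 13).
For each evaluation point α_i, compute m(α_i) mod 13:
  α_1 = 8: Horner steps 9 → 11 → 8, so m(8) = 8.
  α_2 = 1: Horner steps 9 → 0 → 11, so m(1) = 11.
  α_3 = 9: Horner steps 9 → 7 → 9, so m(9) = 9.
  α_4 = 6: Horner steps 9 → 6 → 8, so m(6) = 8.
  α_5 = 7: Horner steps 9 → 2 → 12, so m(7) = 12.
  α_6 = 4: Horner steps 9 → 1 → 2, so m(4) = 2.
Codeword c = [8, 11, 9, 8, 12, 2] ∈ F_13^6.


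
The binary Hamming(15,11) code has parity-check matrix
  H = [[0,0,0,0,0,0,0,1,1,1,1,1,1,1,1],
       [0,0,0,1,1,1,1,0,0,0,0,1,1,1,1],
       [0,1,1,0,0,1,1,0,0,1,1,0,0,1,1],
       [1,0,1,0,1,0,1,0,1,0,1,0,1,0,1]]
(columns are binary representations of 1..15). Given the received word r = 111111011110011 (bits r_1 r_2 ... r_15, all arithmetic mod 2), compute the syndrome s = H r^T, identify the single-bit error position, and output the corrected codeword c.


s = (0, 1, 1, 0)^T, error position = 6, corrected codeword c = 111110011110011

Compute s = H r^T mod 2 one row at a time:
  s_1 = 1 + 1 + 1 + 1 + 0 + 0 + 1 + 1 = 6 ≡ 0 (mod 2).
  s_2 = 1 + 1 + 1 + 0 + 0 + 0 + 1 + 1 = 5 ≡ 1 (mod 2).
  s_3 = 1 + 1 + 1 + 0 + 1 + 1 + 1 + 1 = 7 ≡ 1 (mod 2).
  s_4 = 1 + 1 + 1 + 0 + 1 + 1 + 0 + 1 = 6 ≡ 0 (mod 2).
s = (0, 1, 1, 0)^T — this equals column 6 of H (binary 0110), so error is at position 6.
Correct: flip bit 6 of r = 111111011110011 to get c = 111110011110011.


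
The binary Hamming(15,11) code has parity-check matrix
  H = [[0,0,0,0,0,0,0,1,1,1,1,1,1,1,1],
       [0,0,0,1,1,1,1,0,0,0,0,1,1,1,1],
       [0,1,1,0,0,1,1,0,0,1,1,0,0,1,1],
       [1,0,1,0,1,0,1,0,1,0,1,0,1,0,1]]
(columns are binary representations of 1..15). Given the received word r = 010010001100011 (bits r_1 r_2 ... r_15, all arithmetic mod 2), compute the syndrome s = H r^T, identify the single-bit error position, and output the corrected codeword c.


s = (0, 1, 0, 1)^T, error position = 5, corrected codeword c = 010000001100011

Compute s = H r^T mod 2 one row at a time:
  s_1 = 0 + 1 + 1 + 0 + 0 + 0 + 1 + 1 = 4 ≡ 0 (mod 2).
  s_2 = 0 + 1 + 0 + 0 + 0 + 0 + 1 + 1 = 3 ≡ 1 (mod 2).
  s_3 = 1 + 0 + 0 + 0 + 1 + 0 + 1 + 1 = 4 ≡ 0 (mod 2).
  s_4 = 0 + 0 + 1 + 0 + 1 + 0 + 0 + 1 = 3 ≡ 1 (mod 2).
s = (0, 1, 0, 1)^T — this equals column 5 of H (binary 0101), so error is at position 5.
Correct: flip bit 5 of r = 010010001100011 to get c = 010000001100011.


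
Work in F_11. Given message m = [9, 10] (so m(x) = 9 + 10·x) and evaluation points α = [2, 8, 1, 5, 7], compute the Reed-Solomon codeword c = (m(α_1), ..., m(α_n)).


c = [7, 1, 8, 4, 2]

Message polynomial: m(x) = 9 + 10·x (mod 11).
For each evaluation point α_i, compute m(α_i) mod 11:
  α_1 = 2: Horner steps 10 → 7, so m(2) = 7.
  α_2 = 8: Horner steps 10 → 1, so m(8) = 1.
  α_3 = 1: Horner steps 10 → 8, so m(1) = 8.
  α_4 = 5: Horner steps 10 → 4, so m(5) = 4.
  α_5 = 7: Horner steps 10 → 2, so m(7) = 2.
Codeword c = [7, 1, 8, 4, 2] ∈ F_11^5.


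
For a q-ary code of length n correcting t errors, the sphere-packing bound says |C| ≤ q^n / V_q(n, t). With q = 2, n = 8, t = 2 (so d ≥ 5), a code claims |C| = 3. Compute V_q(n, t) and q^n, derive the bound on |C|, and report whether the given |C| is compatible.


V_q(n, t) = 37, q^n = 256, Hamming bound = 6, |C| = 3 ≤ bound (satisfied).

Step 1: Compute V_q(n, t) = Σ_{j=0}^2 C(n, j) (q−1)^j.
  j = 0: C(8,0)·(1)^0 = 1·1 = 1.
  j = 1: C(8,1)·(1)^1 = 8·1 = 8.
  j = 2: C(8,2)·(1)^2 = 28·1 = 28.
  V_q(n, t) = 1 + 8 + 28 = 37.
Step 2: q^n = 2^8 = 256.
Step 3: Hamming bound ⌊q^n / V_q(n,t)⌋ = ⌊256/37⌋ = 6.
Step 4: Compare |C| = 3 to 6: satisfied.
The claimed |C| lies below the Hamming bound.


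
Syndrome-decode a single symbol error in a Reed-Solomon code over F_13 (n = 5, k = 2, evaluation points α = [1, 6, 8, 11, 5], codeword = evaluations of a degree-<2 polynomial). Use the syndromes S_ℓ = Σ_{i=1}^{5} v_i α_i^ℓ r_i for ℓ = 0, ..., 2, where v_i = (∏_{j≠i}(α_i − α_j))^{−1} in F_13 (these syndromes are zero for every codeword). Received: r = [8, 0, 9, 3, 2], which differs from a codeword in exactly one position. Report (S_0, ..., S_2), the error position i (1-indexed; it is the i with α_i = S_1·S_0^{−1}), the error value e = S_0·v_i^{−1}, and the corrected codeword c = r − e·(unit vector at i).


S = (7, 7, 7), error at position 1, error magnitude e = 11, c = [10, 0, 9, 3, 2].

Step 1: column multipliers v_i = (∏_{j≠i}(α_i − α_j))^{−1} mod 13.
  i = 1 (α = 1): (1−6)(1−8)(1−11)(1−5) = (−5)·(−7)·(−10)·(−4) = 1400 ≡ 9, so v_1 = 9^{−1} = 3 (mod 13).
  i = 2 (α = 6): (6−1)(6−8)(6−11)(6−5) = 5·(−2)·(−5)·1 = 50 ≡ 11, so v_2 = 11^{−1} = 6 (mod 13).
  i = 3 (α = 8): (8−1)(8−6)(8−11)(8−5) = 7·2·(−3)·3 = −126 ≡ 4, so v_3 = 4^{−1} = 10 (mod 13).
  i = 4 (α = 11): (11−1)(11−6)(11−8)(11−5) = 10·5·3·6 = 900 ≡ 3, so v_4 = 3^{−1} = 9 (mod 13).
  i = 5 (α = 5): (5−1)(5−6)(5−8)(5−11) = 4·(−1)·(−3)·(−6) = −72 ≡ 6, so v_5 = 6^{−1} = 11 (mod 13).
  v = [3, 6, 10, 9, 11].
Step 2: syndromes of r = [8, 0, 9, 3, 2] (all sums mod 13).
  S_0 = Σ v_i r_i = 3·8 + 6·0 + 10·9 + 9·3 + 11·2 = 163 ≡ 7.
  S_1 = Σ v_i α_i r_i = 3·1·8 + 6·6·0 + 10·8·9 + 9·11·3 + 11·5·2 = 1151 ≡ 7.
  α_i^2 mod 13 = [1, 10, 12, 4, 12].
  S_2 = Σ v_i α_i^2 r_i = 3·1·8 + 6·10·0 + 10·12·9 + 9·4·3 + 11·12·2 = 1476 ≡ 7.
  S = (7, 7, 7) ≠ 0, so r is not a codeword (an error is present).
Step 3: locate the error. For a single error e at position i, S_ℓ = v_i·e·α_i^ℓ, so α_err = S_1/S_0.
  S_0^{−1} = 7^{−1} = 2 (mod 13), so α_err = 7·2 = 14 ≡ 1 = α_1. Error position i = 1.
  Consistency check: S_2/S_1 = 7·2 = 14 ≡ 1 = α_err ✓ (single-error assumption holds).
Step 4: error magnitude e = S_0/v_1 = S_0·∏_{j≠1}(α_1 − α_j) = 7·9 = 63 ≡ 11 (mod 13).
Step 5: correct position 1: c_1 = r_1 − e = 8 − 11 ≡ 10 (mod 13). Hence c = [10, 0, 9, 3, 2].
  Check: interpolating c through the α_i gives m(x) = 12 + 11·x (degree < 2) with m(α_i) = c_i for every i, so c is indeed a codeword.


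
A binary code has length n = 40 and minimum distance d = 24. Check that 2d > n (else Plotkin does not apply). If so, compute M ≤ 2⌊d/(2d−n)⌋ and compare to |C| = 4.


Plotkin bound M ≤ 6; given |C| = 4 ≤ bound (satisfied).

Check applicability: 2d = 48, n = 40.
2d − n = 8 > 0, so Plotkin applies.
Compute d/(2d−n) = 24/8 ≈ 3.0000.
⌊d/(2d−n)⌋ = 3.
Plotkin bound: M ≤ 2·3 = 6.
Given |C| = 4, check: satisfied.
This |C| is below the Plotkin bound.


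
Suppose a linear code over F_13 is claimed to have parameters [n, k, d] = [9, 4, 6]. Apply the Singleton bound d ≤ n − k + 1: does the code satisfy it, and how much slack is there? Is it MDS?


Singleton RHS = n − k + 1 = 6, slack = 0, bound satisfied, MDS.

Singleton bound: d ≤ n − k + 1.
Here n = 9, k = 4, so n − k + 1 = 6.
Given d = 6, check d ≤ 6: YES.
Slack = (n − k + 1) − d = 0.
The code is MDS (slack = 0).
Description: the claimed parameters are [9, 4, 6]_13; such a code would be MDS (meets Singleton bound).


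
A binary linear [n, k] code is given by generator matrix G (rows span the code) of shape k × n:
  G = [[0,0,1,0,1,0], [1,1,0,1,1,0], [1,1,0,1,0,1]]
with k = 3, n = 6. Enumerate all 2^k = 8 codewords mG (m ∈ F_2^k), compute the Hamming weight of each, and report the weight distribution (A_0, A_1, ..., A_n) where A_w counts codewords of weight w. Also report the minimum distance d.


Weight distribution: A_0 = 1, A_2 = 3, A_4 = 3, A_6 = 1. Minimum distance d = 2.

Enumerate all 2^3 = 8 messages m ∈ F_2^3.
For each, compute codeword c = mG in F_2^6, then tally its weight.
  m = 000 → c = 000000, weight = 0.
  m = 100 → c = 001010, weight = 2.
  m = 010 → c = 110110, weight = 4.
  m = 110 → c = 111100, weight = 4.
  m = 001 → c = 110101, weight = 4.
  m = 101 → c = 111111, weight = 6.
  m = 011 → c = 000011, weight = 2.
  m = 111 → c = 001001, weight = 2.
Tally weights:
  weight 0: 1 codewords.
  weight 2: 3 codewords.
  weight 4: 3 codewords.
  weight 6: 1 codewords.
Minimum distance d = smallest w > 0 with A_w > 0 = 2.
Sanity: Σ A_w = 8 = 2^3 = 8 ✓.


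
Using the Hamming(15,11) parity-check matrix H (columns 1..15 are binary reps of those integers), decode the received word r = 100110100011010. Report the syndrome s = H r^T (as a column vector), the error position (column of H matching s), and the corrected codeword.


s = (1, 1, 1, 0)^T, error position = 14, corrected codeword c = 100110100011000

Compute s = H r^T mod 2 one row at a time:
  s_1 = 0 + 0 + 0 + 1 + 1 + 0 + 1 + 0 = 3 ≡ 1 (mod 2).
  s_2 = 1 + 1 + 0 + 1 + 1 + 0 + 1 + 0 = 5 ≡ 1 (mod 2).
  s_3 = 0 + 0 + 0 + 1 + 0 + 1 + 1 + 0 = 3 ≡ 1 (mod 2).
  s_4 = 1 + 0 + 1 + 1 + 0 + 1 + 0 + 0 = 4 ≡ 0 (mod 2).
s = (1, 1, 1, 0)^T — this equals column 14 of H (binary 1110), so error is at position 14.
Correct: flip bit 14 of r = 100110100011010 to get c = 100110100011000.


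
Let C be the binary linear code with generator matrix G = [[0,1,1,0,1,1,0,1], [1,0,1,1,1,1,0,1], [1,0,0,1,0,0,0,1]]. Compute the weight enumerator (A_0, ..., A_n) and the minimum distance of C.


Weight distribution: A_0 = 1, A_2 = 1, A_3 = 3, A_5 = 1, A_6 = 2. Minimum distance d = 2.

Enumerate all 2^3 = 8 messages m ∈ F_2^3.
For each, compute codeword c = mG in F_2^8, then tally its weight.
  m = 000 → c = 00000000, weight = 0.
  m = 100 → c = 01101101, weight = 5.
  m = 010 → c = 10111101, weight = 6.
  m = 110 → c = 11010000, weight = 3.
  m = 001 → c = 10010001, weight = 3.
  m = 101 → c = 11111100, weight = 6.
  m = 011 → c = 00101100, weight = 3.
  m = 111 → c = 01000001, weight = 2.
Tally weights:
  weight 0: 1 codewords.
  weight 2: 1 codewords.
  weight 3: 3 codewords.
  weight 5: 1 codewords.
  weight 6: 2 codewords.
Minimum distance d = smallest w > 0 with A_w > 0 = 2.
Sanity: Σ A_w = 8 = 2^3 = 8 ✓.


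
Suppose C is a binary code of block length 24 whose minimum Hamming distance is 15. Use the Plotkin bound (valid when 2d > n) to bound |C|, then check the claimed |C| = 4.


Plotkin bound M ≤ 4; given |C| = 4 ≤ bound (satisfied).

Check applicability: 2d = 30, n = 24.
2d − n = 6 > 0, so Plotkin applies.
Compute d/(2d−n) = 15/6 ≈ 2.5000.
⌊d/(2d−n)⌋ = 2.
Plotkin bound: M ≤ 2·2 = 4.
Given |C| = 4, check: satisfied.
This |C| is at the Plotkin bound.


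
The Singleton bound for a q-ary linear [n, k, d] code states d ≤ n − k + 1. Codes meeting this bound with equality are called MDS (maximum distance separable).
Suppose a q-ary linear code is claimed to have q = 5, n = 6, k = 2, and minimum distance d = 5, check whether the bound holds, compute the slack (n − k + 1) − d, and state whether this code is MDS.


Singleton RHS = n − k + 1 = 5, slack = 0, bound satisfied, MDS.

Singleton bound: d ≤ n − k + 1.
Here n = 6, k = 2, so n − k + 1 = 5.
Given d = 5, check d ≤ 5: YES.
Slack = (n − k + 1) − d = 0.
The code is MDS (slack = 0).
Description: the claimed parameters are [6, 2, 5]_5; such a code would be MDS (meets Singleton bound).


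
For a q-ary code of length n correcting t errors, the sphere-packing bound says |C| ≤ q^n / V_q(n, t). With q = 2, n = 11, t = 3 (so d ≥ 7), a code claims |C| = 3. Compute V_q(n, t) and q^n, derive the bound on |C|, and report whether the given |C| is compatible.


V_q(n, t) = 232, q^n = 2048, Hamming bound = 8, |C| = 3 ≤ bound (satisfied).

Step 1: Compute V_q(n, t) = Σ_{j=0}^3 C(n, j) (q−1)^j.
  j = 0: C(11,0)·(1)^0 = 1·1 = 1.
  j = 1: C(11,1)·(1)^1 = 11·1 = 11.
  j = 2: C(11,2)·(1)^2 = 55·1 = 55.
  j = 3: C(11,3)·(1)^3 = 165·1 = 165.
  V_q(n, t) = 1 + 11 + 55 + 165 = 232.
Step 2: q^n = 2^11 = 2048.
Step 3: Hamming bound ⌊q^n / V_q(n,t)⌋ = ⌊2048/232⌋ = 8.
Step 4: Compare |C| = 3 to 8: satisfied.
The claimed |C| lies below the Hamming bound.


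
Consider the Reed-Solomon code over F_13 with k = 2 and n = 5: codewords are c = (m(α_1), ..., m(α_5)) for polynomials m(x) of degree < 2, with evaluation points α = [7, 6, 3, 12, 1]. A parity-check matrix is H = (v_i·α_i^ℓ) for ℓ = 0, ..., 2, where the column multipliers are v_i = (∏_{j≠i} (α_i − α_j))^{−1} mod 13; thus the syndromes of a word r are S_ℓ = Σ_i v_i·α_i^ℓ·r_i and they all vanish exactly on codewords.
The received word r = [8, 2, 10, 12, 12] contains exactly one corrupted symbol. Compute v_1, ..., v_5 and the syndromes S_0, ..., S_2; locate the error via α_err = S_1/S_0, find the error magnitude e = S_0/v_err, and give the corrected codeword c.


S = (4, 4, 4), error at position 5, error magnitude e = 1, c = [8, 2, 10, 12, 11].

Step 1: column multipliers v_i = (∏_{j≠i}(α_i − α_j))^{−1} mod 13.
  i = 1 (α = 7): (7−6)(7−3)(7−12)(7−1) = 1·4·(−5)·6 = −120 ≡ 10, so v_1 = 10^{−1} = 4 (mod 13).
  i = 2 (α = 6): (6−7)(6−3)(6−12)(6−1) = (−1)·3·(−6)·5 = 90 ≡ 12, so v_2 = 12^{−1} = 12 (mod 13).
  i = 3 (α = 3): (3−7)(3−6)(3−12)(3−1) = (−4)·(−3)·(−9)·2 = −216 ≡ 5, so v_3 = 5^{−1} = 8 (mod 13).
  i = 4 (α = 12): (12−7)(12−6)(12−3)(12−1) = 5·6·9·11 = 2970 ≡ 6, so v_4 = 6^{−1} = 11 (mod 13).
  i = 5 (α = 1): (1−7)(1−6)(1−3)(1−12) = (−6)·(−5)·(−2)·(−11) = 660 ≡ 10, so v_5 = 10^{−1} = 4 (mod 13).
  v = [4, 12, 8, 11, 4].
Step 2: syndromes of r = [8, 2, 10, 12, 12] (all sums mod 13).
  S_0 = Σ v_i r_i = 4·8 + 12·2 + 8·10 + 11·12 + 4·12 = 316 ≡ 4.
  S_1 = Σ v_i α_i r_i = 4·7·8 + 12·6·2 + 8·3·10 + 11·12·12 + 4·1·12 = 2240 ≡ 4.
  α_i^2 mod 13 = [10, 10, 9, 1, 1].
  S_2 = Σ v_i α_i^2 r_i = 4·10·8 + 12·10·2 + 8·9·10 + 11·1·12 + 4·1·12 = 1460 ≡ 4.
  S = (4, 4, 4) ≠ 0, so r is not a codeword (an error is present).
Step 3: locate the error. For a single error e at position i, S_ℓ = v_i·e·α_i^ℓ, so α_err = S_1/S_0.
  S_0^{−1} = 4^{−1} = 10 (mod 13), so α_err = 4·10 = 40 ≡ 1 = α_5. Error position i = 5.
  Consistency check: S_2/S_1 = 4·10 = 40 ≡ 1 = α_err ✓ (single-error assumption holds).
Step 4: error magnitude e = S_0/v_5 = S_0·∏_{j≠5}(α_5 − α_j) = 4·10 = 40 ≡ 1 (mod 13).
Step 5: correct position 5: c_5 = r_5 − e = 12 − 1 ≡ 11 (mod 13). Hence c = [8, 2, 10, 12, 11].
  Check: interpolating c through the α_i gives m(x) = 5 + 6·x (degree < 2) with m(α_i) = c_i for every i, so c is indeed a codeword.


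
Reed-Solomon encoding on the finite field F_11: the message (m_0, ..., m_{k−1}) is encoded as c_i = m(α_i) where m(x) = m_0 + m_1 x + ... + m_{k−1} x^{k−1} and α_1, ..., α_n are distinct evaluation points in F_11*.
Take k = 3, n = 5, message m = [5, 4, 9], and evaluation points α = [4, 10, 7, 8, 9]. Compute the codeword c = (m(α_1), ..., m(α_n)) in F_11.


c = [0, 10, 1, 8, 0]

Message polynomial: m(x) = 5 + 4·x + 9·x^2 (mod 11).
For each evaluation point α_i, compute m(α_i) mod 11:
  α_1 = 4: Horner steps 9 → 7 → 0, so m(4) = 0.
  α_2 = 10: Horner steps 9 → 6 → 10, so m(10) = 10.
  α_3 = 7: Horner steps 9 → 1 → 1, so m(7) = 1.
  α_4 = 8: Horner steps 9 → 10 → 8, so m(8) = 8.
  α_5 = 9: Horner steps 9 → 8 → 0, so m(9) = 0.
Codeword c = [0, 10, 1, 8, 0] ∈ F_11^5.


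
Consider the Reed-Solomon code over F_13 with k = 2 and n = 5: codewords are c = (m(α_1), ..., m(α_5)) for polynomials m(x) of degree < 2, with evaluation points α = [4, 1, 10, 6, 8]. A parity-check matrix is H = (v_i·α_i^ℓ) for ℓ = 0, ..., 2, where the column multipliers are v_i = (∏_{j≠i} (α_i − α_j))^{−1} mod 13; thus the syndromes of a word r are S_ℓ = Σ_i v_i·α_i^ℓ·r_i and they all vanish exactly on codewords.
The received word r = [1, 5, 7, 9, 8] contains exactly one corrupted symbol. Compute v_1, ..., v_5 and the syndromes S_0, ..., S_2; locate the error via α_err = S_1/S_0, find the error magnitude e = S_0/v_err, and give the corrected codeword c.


S = (9, 10, 1), error at position 1, error magnitude e = 4, c = [10, 5, 7, 9, 8].

Step 1: column multipliers v_i = (∏_{j≠i}(α_i − α_j))^{−1} mod 13.
  i = 1 (α = 4): (4−1)(4−10)(4−6)(4−8) = 3·(−6)·(−2)·(−4) = −144 ≡ 12, so v_1 = 12^{−1} = 12 (mod 13).
  i = 2 (α = 1): (1−4)(1−10)(1−6)(1−8) = (−3)·(−9)·(−5)·(−7) = 945 ≡ 9, so v_2 = 9^{−1} = 3 (mod 13).
  i = 3 (α = 10): (10−4)(10−1)(10−6)(10−8) = 6·9·4·2 = 432 ≡ 3, so v_3 = 3^{−1} = 9 (mod 13).
  i = 4 (α = 6): (6−4)(6−1)(6−10)(6−8) = 2·5·(−4)·(−2) = 80 ≡ 2, so v_4 = 2^{−1} = 7 (mod 13).
  i = 5 (α = 8): (8−4)(8−1)(8−10)(8−6) = 4·7·(−2)·2 = −112 ≡ 5, so v_5 = 5^{−1} = 8 (mod 13).
  v = [12, 3, 9, 7, 8].
Step 2: syndromes of r = [1, 5, 7, 9, 8] (all sums mod 13).
  S_0 = Σ v_i r_i = 12·1 + 3·5 + 9·7 + 7·9 + 8·8 = 217 ≡ 9.
  S_1 = Σ v_i α_i r_i = 12·4·1 + 3·1·5 + 9·10·7 + 7·6·9 + 8·8·8 = 1583 ≡ 10.
  α_i^2 mod 13 = [3, 1, 9, 10, 12].
  S_2 = Σ v_i α_i^2 r_i = 12·3·1 + 3·1·5 + 9·9·7 + 7·10·9 + 8·12·8 = 2016 ≡ 1.
  S = (9, 10, 1) ≠ 0, so r is not a codeword (an error is present).
Step 3: locate the error. For a single error e at position i, S_ℓ = v_i·e·α_i^ℓ, so α_err = S_1/S_0.
  S_0^{−1} = 9^{−1} = 3 (mod 13), so α_err = 10·3 = 30 ≡ 4 = α_1. Error position i = 1.
  Consistency check: S_2/S_1 = 1·4 = 4 ≡ 4 = α_err ✓ (single-error assumption holds).
Step 4: error magnitude e = S_0/v_1 = S_0·∏_{j≠1}(α_1 − α_j) = 9·12 = 108 ≡ 4 (mod 13).
Step 5: correct position 1: c_1 = r_1 − e = 1 − 4 ≡ 10 (mod 13). Hence c = [10, 5, 7, 9, 8].
  Check: interpolating c through the α_i gives m(x) = 12 + 6·x (degree < 2) with m(α_i) = c_i for every i, so c is indeed a codeword.


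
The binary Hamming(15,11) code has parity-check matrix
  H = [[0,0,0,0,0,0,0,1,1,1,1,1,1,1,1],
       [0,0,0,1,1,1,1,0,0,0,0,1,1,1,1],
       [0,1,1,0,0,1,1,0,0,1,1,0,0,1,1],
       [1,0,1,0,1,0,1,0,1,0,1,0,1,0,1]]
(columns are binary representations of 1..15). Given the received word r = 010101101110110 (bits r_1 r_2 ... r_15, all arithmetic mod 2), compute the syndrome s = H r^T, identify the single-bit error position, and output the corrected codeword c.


s = (1, 1, 0, 0)^T, error position = 12, corrected codeword c = 010101101111110

Compute s = H r^T mod 2 one row at a time:
  s_1 = 0 + 1 + 1 + 1 + 0 + 1 + 1 + 0 = 5 ≡ 1 (mod 2).
  s_2 = 1 + 0 + 1 + 1 + 0 + 1 + 1 + 0 = 5 ≡ 1 (mod 2).
  s_3 = 1 + 0 + 1 + 1 + 1 + 1 + 1 + 0 = 6 ≡ 0 (mod 2).
  s_4 = 0 + 0 + 0 + 1 + 1 + 1 + 1 + 0 = 4 ≡ 0 (mod 2).
s = (1, 1, 0, 0)^T — this equals column 12 of H (binary 1100), so error is at position 12.
Correct: flip bit 12 of r = 010101101110110 to get c = 010101101111110.


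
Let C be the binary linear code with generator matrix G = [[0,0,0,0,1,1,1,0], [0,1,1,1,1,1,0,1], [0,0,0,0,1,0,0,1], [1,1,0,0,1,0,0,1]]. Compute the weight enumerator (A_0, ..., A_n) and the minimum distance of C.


Weight distribution: A_0 = 1, A_2 = 2, A_3 = 2, A_4 = 3, A_5 = 6, A_6 = 2. Minimum distance d = 2.

Enumerate all 2^4 = 16 messages m ∈ F_2^4.
For each, compute codeword c = mG in F_2^8, then tally its weight.
  m = 0000 → c = 00000000, weight = 0.
  m = 1000 → c = 00001110, weight = 3.
  m = 0100 → c = 01111101, weight = 6.
  m = 1100 → c = 01110011, weight = 5.
  m = 0010 → c = 00001001, weight = 2.
  m = 1010 → c = 00000111, weight = 3.
  m = 0110 → c = 01110100, weight = 4.
  m = 1110 → c = 01111010, weight = 5.
  m = 0001 → c = 11001001, weight = 4.
  m = 1001 → c = 11000111, weight = 5.
  m = 0101 → c = 10110100, weight = 4.
  m = 1101 → c = 10111010, weight = 5.
  m = 0011 → c = 11000000, weight = 2.
  m = 1011 → c = 11001110, weight = 5.
  m = 0111 → c = 10111101, weight = 6.
  m = 1111 → c = 10110011, weight = 5.
Tally weights:
  weight 0: 1 codewords.
  weight 2: 2 codewords.
  weight 3: 2 codewords.
  weight 4: 3 codewords.
  weight 5: 6 codewords.
  weight 6: 2 codewords.
Minimum distance d = smallest w > 0 with A_w > 0 = 2.
Sanity: Σ A_w = 16 = 2^4 = 16 ✓.


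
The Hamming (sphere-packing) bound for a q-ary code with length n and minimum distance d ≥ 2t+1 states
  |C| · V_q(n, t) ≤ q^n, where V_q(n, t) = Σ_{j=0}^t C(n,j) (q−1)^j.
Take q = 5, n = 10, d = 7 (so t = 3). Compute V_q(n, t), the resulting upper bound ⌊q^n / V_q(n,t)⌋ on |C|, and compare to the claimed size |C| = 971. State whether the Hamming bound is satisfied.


V_q(n, t) = 8441, q^n = 9765625, Hamming bound = 1156, |C| = 971 ≤ bound (satisfied).

Step 1: Compute V_q(n, t) = Σ_{j=0}^3 C(n, j) (q−1)^j.
  j = 0: C(10,0)·(4)^0 = 1·1 = 1.
  j = 1: C(10,1)·(4)^1 = 10·4 = 40.
  j = 2: C(10,2)·(4)^2 = 45·16 = 720.
  j = 3: C(10,3)·(4)^3 = 120·64 = 7680.
  V_q(n, t) = 1 + 40 + 720 + 7680 = 8441.
Step 2: q^n = 5^10 = 9765625.
Step 3: Hamming bound ⌊q^n / V_q(n,t)⌋ = ⌊9765625/8441⌋ = 1156.
Step 4: Compare |C| = 971 to 1156: satisfied.
The claimed |C| lies below the Hamming bound.


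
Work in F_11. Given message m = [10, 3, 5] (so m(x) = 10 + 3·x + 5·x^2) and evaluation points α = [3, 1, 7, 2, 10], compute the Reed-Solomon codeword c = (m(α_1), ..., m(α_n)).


c = [9, 7, 1, 3, 1]

Message polynomial: m(x) = 10 + 3·x + 5·x^2 (mod 11).
For each evaluation point α_i, compute m(α_i) mod 11:
  α_1 = 3: Horner steps 5 → 7 → 9, so m(3) = 9.
  α_2 = 1: Horner steps 5 → 8 → 7, so m(1) = 7.
  α_3 = 7: Horner steps 5 → 5 → 1, so m(7) = 1.
  α_4 = 2: Horner steps 5 → 2 → 3, so m(2) = 3.
  α_5 = 10: Horner steps 5 → 9 → 1, so m(10) = 1.
Codeword c = [9, 7, 1, 3, 1] ∈ F_11^5.


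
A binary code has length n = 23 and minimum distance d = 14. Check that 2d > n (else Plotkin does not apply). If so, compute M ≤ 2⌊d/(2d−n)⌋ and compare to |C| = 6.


Plotkin bound M ≤ 4; given |C| = 6 > bound (violated).

Check applicability: 2d = 28, n = 23.
2d − n = 5 > 0, so Plotkin applies.
Compute d/(2d−n) = 14/5 ≈ 2.8000.
⌊d/(2d−n)⌋ = 2.
Plotkin bound: M ≤ 2·2 = 4.
Given |C| = 6, check: VIOLATED.
This |C| is above the Plotkin bound, so no binary code with n = 23, d = 14 and 6 codewords exists.


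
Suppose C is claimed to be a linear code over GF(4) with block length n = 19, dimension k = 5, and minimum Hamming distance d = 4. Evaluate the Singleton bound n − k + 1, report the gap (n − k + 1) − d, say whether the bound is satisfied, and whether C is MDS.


Singleton RHS = n − k + 1 = 15, slack = 11, bound satisfied, not MDS.

Singleton bound: d ≤ n − k + 1.
Here n = 19, k = 5, so n − k + 1 = 15.
Given d = 4, check d ≤ 15: YES.
Slack = (n − k + 1) − d = 11.
The code is NOT MDS (slack = 11 > 0).
Description: the claimed parameters are [19, 5, 4]_4; such a code would be non-MDS.


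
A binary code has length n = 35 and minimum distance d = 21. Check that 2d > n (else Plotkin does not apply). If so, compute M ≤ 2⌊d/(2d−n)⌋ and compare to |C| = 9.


Plotkin bound M ≤ 6; given |C| = 9 > bound (violated).

Check applicability: 2d = 42, n = 35.
2d − n = 7 > 0, so Plotkin applies.
Compute d/(2d−n) = 21/7 ≈ 3.0000.
⌊d/(2d−n)⌋ = 3.
Plotkin bound: M ≤ 2·3 = 6.
Given |C| = 9, check: VIOLATED.
This |C| is above the Plotkin bound, so no binary code with n = 35, d = 21 and 9 codewords exists.


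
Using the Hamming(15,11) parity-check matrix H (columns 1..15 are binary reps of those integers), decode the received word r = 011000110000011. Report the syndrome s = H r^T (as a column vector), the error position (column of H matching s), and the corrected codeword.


s = (1, 1, 1, 1)^T, error position = 15, corrected codeword c = 011000110000010

Compute s = H r^T mod 2 one row at a time:
  s_1 = 1 + 0 + 0 + 0 + 0 + 0 + 1 + 1 = 3 ≡ 1 (mod 2).
  s_2 = 0 + 0 + 0 + 1 + 0 + 0 + 1 + 1 = 3 ≡ 1 (mod 2).
  s_3 = 1 + 1 + 0 + 1 + 0 + 0 + 1 + 1 = 5 ≡ 1 (mod 2).
  s_4 = 0 + 1 + 0 + 1 + 0 + 0 + 0 + 1 = 3 ≡ 1 (mod 2).
s = (1, 1, 1, 1)^T — this equals column 15 of H (binary 1111), so error is at position 15.
Correct: flip bit 15 of r = 011000110000011 to get c = 011000110000010.


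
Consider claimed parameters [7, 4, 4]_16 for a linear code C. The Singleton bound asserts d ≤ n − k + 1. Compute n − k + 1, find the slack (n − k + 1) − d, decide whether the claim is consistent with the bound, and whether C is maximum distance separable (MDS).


Singleton RHS = n − k + 1 = 4, slack = 0, bound satisfied, MDS.

Singleton bound: d ≤ n − k + 1.
Here n = 7, k = 4, so n − k + 1 = 4.
Given d = 4, check d ≤ 4: YES.
Slack = (n − k + 1) − d = 0.
The code is MDS (slack = 0).
Description: the claimed parameters are [7, 4, 4]_16; such a code would be MDS (meets Singleton bound).


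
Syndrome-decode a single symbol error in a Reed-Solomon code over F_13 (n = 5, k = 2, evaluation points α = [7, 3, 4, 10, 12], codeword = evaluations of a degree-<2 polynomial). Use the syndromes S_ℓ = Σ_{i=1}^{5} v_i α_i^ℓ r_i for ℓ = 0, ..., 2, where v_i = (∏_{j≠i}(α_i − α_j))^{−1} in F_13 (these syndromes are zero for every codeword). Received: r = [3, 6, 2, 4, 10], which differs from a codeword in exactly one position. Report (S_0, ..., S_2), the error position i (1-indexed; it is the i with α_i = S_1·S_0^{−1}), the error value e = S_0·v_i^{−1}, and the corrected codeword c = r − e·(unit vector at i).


S = (8, 5, 8), error at position 5, error magnitude e = 1, c = [3, 6, 2, 4, 9].

Step 1: column multipliers v_i = (∏_{j≠i}(α_i − α_j))^{−1} mod 13.
  i = 1 (α = 7): (7−3)(7−4)(7−10)(7−12) = 4·3·(−3)·(−5) = 180 ≡ 11, so v_1 = 11^{−1} = 6 (mod 13).
  i = 2 (α = 3): (3−7)(3−4)(3−10)(3−12) = (−4)·(−1)·(−7)·(−9) = 252 ≡ 5, so v_2 = 5^{−1} = 8 (mod 13).
  i = 3 (α = 4): (4−7)(4−3)(4−10)(4−12) = (−3)·1·(−6)·(−8) = −144 ≡ 12, so v_3 = 12^{−1} = 12 (mod 13).
  i = 4 (α = 10): (10−7)(10−3)(10−4)(10−12) = 3·7·6·(−2) = −252 ≡ 8, so v_4 = 8^{−1} = 5 (mod 13).
  i = 5 (α = 12): (12−7)(12−3)(12−4)(12−10) = 5·9·8·2 = 720 ≡ 5, so v_5 = 5^{−1} = 8 (mod 13).
  v = [6, 8, 12, 5, 8].
Step 2: syndromes of r = [3, 6, 2, 4, 10] (all sums mod 13).
  S_0 = Σ v_i r_i = 6·3 + 8·6 + 12·2 + 5·4 + 8·10 = 190 ≡ 8.
  S_1 = Σ v_i α_i r_i = 6·7·3 + 8·3·6 + 12·4·2 + 5·10·4 + 8·12·10 = 1526 ≡ 5.
  α_i^2 mod 13 = [10, 9, 3, 9, 1].
  S_2 = Σ v_i α_i^2 r_i = 6·10·3 + 8·9·6 + 12·3·2 + 5·9·4 + 8·1·10 = 944 ≡ 8.
  S = (8, 5, 8) ≠ 0, so r is not a codeword (an error is present).
Step 3: locate the error. For a single error e at position i, S_ℓ = v_i·e·α_i^ℓ, so α_err = S_1/S_0.
  S_0^{−1} = 8^{−1} = 5 (mod 13), so α_err = 5·5 = 25 ≡ 12 = α_5. Error position i = 5.
  Consistency check: S_2/S_1 = 8·8 = 64 ≡ 12 = α_err ✓ (single-error assumption holds).
Step 4: error magnitude e = S_0/v_5 = S_0·∏_{j≠5}(α_5 − α_j) = 8·5 = 40 ≡ 1 (mod 13).
Step 5: correct position 5: c_5 = r_5 − e = 10 − 1 ≡ 9 (mod 13). Hence c = [3, 6, 2, 4, 9].
  Check: interpolating c through the α_i gives m(x) = 5 + 9·x (degree < 2) with m(α_i) = c_i for every i, so c is indeed a codeword.
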